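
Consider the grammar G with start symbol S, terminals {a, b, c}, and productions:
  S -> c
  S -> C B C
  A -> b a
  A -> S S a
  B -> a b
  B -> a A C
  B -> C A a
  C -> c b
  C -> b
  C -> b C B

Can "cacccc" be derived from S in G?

no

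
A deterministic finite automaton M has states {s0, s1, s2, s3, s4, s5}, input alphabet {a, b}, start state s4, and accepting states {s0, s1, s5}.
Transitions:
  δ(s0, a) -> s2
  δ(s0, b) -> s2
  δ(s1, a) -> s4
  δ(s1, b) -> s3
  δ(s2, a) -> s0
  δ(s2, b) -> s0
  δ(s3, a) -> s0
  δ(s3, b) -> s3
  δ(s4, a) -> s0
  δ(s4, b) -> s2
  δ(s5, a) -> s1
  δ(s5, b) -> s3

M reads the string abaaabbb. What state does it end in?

s4 --a--> s0
s0 --b--> s2
s2 --a--> s0
s0 --a--> s2
s2 --a--> s0
s0 --b--> s2
s2 --b--> s0
s0 --b--> s2

s2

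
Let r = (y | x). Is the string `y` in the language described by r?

The left alternative y matches y.

yes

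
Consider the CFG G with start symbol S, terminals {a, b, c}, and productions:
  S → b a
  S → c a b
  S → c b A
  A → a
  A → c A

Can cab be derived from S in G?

S ⇒ cab

yes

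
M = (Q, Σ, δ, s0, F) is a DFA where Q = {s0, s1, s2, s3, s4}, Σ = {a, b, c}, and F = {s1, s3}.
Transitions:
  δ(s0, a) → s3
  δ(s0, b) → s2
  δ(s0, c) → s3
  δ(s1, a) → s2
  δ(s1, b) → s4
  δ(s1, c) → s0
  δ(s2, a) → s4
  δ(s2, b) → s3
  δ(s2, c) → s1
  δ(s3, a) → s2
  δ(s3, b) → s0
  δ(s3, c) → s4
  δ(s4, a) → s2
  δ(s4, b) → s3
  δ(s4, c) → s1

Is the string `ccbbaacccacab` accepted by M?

s0 --c--> s3
s3 --c--> s4
s4 --b--> s3
s3 --b--> s0
s0 --a--> s3
s3 --a--> s2
s2 --c--> s1
s1 --c--> s0
s0 --c--> s3
s3 --a--> s2
s2 --c--> s1
s1 --a--> s2
s2 --b--> s3
End in state s3, which is an accepting state.

accepted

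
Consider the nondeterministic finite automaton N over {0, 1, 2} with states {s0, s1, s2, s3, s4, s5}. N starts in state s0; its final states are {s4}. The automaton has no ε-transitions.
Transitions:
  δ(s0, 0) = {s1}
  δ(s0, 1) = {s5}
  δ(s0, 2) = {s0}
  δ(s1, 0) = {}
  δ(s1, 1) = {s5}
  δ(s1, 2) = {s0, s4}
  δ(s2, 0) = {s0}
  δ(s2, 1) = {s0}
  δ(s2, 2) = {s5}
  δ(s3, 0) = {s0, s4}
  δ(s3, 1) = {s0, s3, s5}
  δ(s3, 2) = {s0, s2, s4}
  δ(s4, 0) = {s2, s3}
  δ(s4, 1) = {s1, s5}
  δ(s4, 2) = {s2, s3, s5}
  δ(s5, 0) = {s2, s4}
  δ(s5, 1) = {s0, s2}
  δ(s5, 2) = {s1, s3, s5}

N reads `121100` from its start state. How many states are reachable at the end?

4

Start: {s0}
read 1: {s5}
read 2: {s1, s3, s5}
read 1: {s0, s2, s3, s5}
read 1: {s0, s2, s3, s5}
read 0: {s0, s1, s2, s4}
read 0: {s0, s1, s2, s3}
Final reachable set {s0, s1, s2, s3} has 4 states.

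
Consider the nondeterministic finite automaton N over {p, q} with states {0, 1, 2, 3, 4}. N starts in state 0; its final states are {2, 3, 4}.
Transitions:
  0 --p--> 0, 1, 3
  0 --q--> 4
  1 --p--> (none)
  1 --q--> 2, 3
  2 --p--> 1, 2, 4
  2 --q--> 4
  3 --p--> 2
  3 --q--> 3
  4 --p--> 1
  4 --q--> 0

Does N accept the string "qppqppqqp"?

rejected

Start: {0}
read q: {4}
read p: {1}
read p: {}
The reachable set is empty and stays empty for the remaining 6 symbols.
Reachable ∩ accepting = {} — empty.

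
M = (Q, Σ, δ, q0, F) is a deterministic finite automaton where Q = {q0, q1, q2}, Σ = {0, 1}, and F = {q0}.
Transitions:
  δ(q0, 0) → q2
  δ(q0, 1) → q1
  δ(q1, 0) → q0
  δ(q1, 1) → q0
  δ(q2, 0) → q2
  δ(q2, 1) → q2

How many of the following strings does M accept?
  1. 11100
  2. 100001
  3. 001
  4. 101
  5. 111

0

11100: rejected
100001: rejected
001: rejected
101: rejected
111: rejected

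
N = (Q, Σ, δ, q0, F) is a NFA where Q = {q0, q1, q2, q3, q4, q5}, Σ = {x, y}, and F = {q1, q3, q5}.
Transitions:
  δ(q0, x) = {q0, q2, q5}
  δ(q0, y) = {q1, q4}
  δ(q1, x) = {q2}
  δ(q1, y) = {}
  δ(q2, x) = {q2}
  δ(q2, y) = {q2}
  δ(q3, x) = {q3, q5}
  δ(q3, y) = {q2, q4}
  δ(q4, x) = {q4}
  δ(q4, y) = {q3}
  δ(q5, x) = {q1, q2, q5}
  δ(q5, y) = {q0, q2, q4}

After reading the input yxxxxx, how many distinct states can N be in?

Start: {q0}
read y: {q1, q4}
read x: {q2, q4}
read x: {q2, q4}
read x: {q2, q4}
read x: {q2, q4}
read x: {q2, q4}
Final reachable set {q2, q4} has 2 states.

2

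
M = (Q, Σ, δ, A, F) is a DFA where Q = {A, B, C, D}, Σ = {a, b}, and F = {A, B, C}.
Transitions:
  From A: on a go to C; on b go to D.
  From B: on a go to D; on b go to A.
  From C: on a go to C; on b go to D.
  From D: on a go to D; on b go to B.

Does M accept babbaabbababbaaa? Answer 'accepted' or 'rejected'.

A --b--> D
D --a--> D
D --b--> B
B --b--> A
A --a--> C
C --a--> C
C --b--> D
D --b--> B
B --a--> D
D --b--> B
B --a--> D
D --b--> B
B --b--> A
A --a--> C
C --a--> C
C --a--> C
End in state C, which is an accepting state.

accepted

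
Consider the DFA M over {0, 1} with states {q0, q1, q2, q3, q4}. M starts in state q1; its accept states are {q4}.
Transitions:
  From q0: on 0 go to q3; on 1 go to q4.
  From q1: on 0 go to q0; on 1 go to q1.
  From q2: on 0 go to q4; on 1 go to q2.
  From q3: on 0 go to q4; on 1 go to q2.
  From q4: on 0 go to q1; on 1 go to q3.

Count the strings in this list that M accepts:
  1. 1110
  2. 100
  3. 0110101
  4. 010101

1110: rejected
100: rejected
0110101: rejected
010101: accepted

1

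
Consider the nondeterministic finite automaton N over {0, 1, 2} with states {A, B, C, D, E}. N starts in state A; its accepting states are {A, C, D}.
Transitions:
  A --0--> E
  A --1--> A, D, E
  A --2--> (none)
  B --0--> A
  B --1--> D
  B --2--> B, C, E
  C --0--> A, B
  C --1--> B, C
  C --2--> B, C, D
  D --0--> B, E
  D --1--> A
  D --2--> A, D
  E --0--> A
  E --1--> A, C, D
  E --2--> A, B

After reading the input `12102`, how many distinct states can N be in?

Start: {A}
read 1: {A, D, E}
read 2: {A, B, D}
read 1: {A, D, E}
read 0: {A, B, E}
read 2: {A, B, C, E}
Final reachable set {A, B, C, E} has 4 states.

4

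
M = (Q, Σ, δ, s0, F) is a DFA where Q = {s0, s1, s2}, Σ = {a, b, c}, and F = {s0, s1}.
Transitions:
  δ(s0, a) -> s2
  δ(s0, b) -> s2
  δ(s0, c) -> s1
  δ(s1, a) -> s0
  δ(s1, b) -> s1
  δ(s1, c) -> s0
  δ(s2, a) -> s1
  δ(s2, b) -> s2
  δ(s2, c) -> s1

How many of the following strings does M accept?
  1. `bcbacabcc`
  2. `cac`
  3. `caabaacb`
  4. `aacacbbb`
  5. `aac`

5

`bcbacabcc`: accepted
`cac`: accepted
`caabaacb`: accepted
`aacacbbb`: accepted
`aac`: accepted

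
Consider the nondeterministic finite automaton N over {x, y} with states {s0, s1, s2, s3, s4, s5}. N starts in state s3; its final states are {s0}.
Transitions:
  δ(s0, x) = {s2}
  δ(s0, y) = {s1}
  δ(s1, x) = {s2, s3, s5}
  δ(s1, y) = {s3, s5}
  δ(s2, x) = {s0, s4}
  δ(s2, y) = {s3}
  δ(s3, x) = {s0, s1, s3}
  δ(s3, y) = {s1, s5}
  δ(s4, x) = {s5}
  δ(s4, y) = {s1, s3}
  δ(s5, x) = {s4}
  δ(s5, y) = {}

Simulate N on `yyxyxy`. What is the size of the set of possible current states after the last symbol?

3

Start: {s3}
read y: {s1, s5}
read y: {s3, s5}
read x: {s0, s1, s3, s4}
read y: {s1, s3, s5}
read x: {s0, s1, s2, s3, s4, s5}
read y: {s1, s3, s5}
Final reachable set {s1, s3, s5} has 3 states.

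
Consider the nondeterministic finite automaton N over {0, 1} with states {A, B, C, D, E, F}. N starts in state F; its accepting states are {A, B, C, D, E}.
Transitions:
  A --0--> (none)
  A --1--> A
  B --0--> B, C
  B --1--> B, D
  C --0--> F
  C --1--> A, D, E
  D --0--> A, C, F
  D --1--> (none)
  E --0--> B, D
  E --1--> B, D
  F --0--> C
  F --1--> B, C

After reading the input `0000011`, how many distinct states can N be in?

Start: {F}
read 0: {C}
read 0: {F}
read 0: {C}
read 0: {F}
read 0: {C}
read 1: {A, D, E}
read 1: {A, B, D}
Final reachable set {A, B, D} has 3 states.

3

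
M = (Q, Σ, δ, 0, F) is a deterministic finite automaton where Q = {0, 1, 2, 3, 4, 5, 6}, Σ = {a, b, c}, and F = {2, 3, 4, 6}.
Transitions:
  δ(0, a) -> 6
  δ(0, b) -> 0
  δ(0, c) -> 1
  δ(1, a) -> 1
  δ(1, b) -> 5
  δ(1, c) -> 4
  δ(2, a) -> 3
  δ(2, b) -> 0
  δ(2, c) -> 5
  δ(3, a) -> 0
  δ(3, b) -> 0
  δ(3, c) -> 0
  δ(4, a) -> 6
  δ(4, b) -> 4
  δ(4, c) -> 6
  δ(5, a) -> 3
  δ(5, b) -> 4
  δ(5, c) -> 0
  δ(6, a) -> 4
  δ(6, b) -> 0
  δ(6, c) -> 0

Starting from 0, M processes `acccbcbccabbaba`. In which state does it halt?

6

0 --a--> 6
6 --c--> 0
0 --c--> 1
1 --c--> 4
4 --b--> 4
4 --c--> 6
6 --b--> 0
0 --c--> 1
1 --c--> 4
4 --a--> 6
6 --b--> 0
0 --b--> 0
0 --a--> 6
6 --b--> 0
0 --a--> 6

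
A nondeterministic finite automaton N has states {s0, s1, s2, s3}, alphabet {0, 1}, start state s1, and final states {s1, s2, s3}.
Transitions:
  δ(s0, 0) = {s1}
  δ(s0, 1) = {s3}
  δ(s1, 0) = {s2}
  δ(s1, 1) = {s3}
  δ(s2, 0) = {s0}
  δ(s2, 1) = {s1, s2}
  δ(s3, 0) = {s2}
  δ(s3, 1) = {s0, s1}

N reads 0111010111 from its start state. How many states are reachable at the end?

Start: {s1}
read 0: {s2}
read 1: {s1, s2}
read 1: {s1, s2, s3}
read 1: {s0, s1, s2, s3}
read 0: {s0, s1, s2}
read 1: {s1, s2, s3}
read 0: {s0, s2}
read 1: {s1, s2, s3}
read 1: {s0, s1, s2, s3}
read 1: {s0, s1, s2, s3}
Final reachable set {s0, s1, s2, s3} has 4 states.

4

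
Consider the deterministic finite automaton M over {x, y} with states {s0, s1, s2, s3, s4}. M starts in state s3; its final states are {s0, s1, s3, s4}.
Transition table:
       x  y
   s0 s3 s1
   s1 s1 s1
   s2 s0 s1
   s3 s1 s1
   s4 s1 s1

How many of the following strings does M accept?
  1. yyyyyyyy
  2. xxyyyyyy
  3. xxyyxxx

yyyyyyyy: accepted
xxyyyyyy: accepted
xxyyxxx: accepted

3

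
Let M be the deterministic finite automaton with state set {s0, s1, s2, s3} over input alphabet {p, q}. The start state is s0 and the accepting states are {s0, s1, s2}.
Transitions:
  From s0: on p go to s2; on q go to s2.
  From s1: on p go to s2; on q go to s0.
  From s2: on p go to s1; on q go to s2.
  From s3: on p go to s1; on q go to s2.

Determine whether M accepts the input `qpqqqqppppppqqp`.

accepted

s0 --q--> s2
s2 --p--> s1
s1 --q--> s0
s0 --q--> s2
s2 --q--> s2
s2 --q--> s2
s2 --p--> s1
s1 --p--> s2
s2 --p--> s1
s1 --p--> s2
s2 --p--> s1
s1 --p--> s2
s2 --q--> s2
s2 --q--> s2
s2 --p--> s1
End in state s1, which is an accepting state.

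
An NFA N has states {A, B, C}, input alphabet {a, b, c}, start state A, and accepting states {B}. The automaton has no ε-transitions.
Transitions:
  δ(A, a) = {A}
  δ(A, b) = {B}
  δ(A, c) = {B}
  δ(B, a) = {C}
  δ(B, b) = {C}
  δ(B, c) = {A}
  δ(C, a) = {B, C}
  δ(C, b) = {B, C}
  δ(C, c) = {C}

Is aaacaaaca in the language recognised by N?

accepted

Start: {A}
read a: {A}
read a: {A}
read a: {A}
read c: {B}
read a: {C}
read a: {B, C}
read a: {B, C}
read c: {A, C}
read a: {A, B, C}
Reachable ∩ accepting = {B} — nonempty.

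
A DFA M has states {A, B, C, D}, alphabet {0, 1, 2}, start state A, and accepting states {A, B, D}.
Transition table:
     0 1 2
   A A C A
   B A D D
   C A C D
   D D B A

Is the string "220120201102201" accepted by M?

rejected

A --2--> A
A --2--> A
A --0--> A
A --1--> C
C --2--> D
D --0--> D
D --2--> A
A --0--> A
A --1--> C
C --1--> C
C --0--> A
A --2--> A
A --2--> A
A --0--> A
A --1--> C
End in state C, which is not an accepting state.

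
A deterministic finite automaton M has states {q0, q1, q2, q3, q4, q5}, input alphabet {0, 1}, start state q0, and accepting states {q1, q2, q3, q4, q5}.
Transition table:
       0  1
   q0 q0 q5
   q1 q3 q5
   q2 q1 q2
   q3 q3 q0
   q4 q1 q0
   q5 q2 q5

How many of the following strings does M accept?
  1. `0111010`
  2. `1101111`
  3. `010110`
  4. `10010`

4

`0111010`: accepted
`1101111`: accepted
`010110`: accepted
`10010`: accepted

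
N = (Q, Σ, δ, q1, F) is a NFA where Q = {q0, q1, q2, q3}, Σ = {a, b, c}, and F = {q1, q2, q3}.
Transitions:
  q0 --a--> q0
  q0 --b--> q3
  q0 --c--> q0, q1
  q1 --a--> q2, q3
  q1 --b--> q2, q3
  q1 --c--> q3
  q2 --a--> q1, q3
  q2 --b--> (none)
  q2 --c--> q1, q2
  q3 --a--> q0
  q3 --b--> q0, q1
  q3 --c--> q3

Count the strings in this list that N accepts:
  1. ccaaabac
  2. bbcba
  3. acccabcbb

ccaaabac: accepted
bbcba: accepted
acccabcbb: accepted

3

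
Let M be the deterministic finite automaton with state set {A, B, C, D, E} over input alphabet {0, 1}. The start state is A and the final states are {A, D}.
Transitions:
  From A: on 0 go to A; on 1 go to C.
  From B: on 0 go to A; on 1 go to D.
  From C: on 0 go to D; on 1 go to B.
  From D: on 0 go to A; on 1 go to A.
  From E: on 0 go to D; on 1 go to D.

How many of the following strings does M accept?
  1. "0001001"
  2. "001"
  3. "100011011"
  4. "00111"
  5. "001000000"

"0001001": rejected
"001": rejected
"100011011": rejected
"00111": accepted
"001000000": accepted

2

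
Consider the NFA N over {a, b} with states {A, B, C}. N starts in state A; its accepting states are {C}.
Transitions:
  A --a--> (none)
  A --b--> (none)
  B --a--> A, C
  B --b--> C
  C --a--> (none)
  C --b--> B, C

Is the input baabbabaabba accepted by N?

Start: {A}
read b: {}
The reachable set is empty and stays empty for the remaining 11 symbols.
Reachable ∩ accepting = {} — empty.

rejected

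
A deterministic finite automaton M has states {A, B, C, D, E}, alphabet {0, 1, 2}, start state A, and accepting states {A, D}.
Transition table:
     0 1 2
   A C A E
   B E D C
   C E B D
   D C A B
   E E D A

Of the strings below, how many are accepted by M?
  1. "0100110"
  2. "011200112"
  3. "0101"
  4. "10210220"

1

"0100110": rejected
"011200112": rejected
"0101": accepted
"10210220": rejected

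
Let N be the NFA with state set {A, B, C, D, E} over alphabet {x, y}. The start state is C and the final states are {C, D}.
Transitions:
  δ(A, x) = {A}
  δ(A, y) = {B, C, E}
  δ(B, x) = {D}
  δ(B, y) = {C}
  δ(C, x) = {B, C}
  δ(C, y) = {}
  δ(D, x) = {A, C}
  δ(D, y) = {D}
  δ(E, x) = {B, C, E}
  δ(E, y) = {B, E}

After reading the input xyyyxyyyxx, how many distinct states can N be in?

0

Start: {C}
read x: {B, C}
read y: {C}
read y: {}
The reachable set is empty and stays empty for the remaining 7 symbols.
Final reachable set {} has 0 states.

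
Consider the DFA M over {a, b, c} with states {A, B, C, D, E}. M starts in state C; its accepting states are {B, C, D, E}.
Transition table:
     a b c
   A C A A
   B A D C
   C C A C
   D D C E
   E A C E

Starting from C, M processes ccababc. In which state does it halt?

C --c--> C
C --c--> C
C --a--> C
C --b--> A
A --a--> C
C --b--> A
A --c--> A

A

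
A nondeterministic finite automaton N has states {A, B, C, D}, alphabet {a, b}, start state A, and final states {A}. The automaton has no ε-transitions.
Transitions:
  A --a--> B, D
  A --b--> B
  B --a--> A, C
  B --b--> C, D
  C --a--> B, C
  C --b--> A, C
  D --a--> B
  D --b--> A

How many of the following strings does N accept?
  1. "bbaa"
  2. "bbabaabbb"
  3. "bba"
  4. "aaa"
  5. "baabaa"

4

"bbaa": accepted
"bbabaabbb": accepted
"bba": rejected
"aaa": accepted
"baabaa": accepted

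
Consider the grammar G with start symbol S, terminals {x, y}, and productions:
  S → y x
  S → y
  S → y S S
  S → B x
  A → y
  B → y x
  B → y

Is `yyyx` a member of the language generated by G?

S ⇒ ySS ⇒ yyS ⇒ yyyx

yes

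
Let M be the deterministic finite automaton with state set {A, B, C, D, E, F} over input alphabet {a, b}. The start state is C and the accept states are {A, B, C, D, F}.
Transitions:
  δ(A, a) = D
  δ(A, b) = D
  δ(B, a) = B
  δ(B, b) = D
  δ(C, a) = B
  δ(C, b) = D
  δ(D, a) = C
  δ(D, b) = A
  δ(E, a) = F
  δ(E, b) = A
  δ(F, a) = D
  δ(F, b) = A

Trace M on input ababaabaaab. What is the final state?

D

C --a--> B
B --b--> D
D --a--> C
C --b--> D
D --a--> C
C --a--> B
B --b--> D
D --a--> C
C --a--> B
B --a--> B
B --b--> D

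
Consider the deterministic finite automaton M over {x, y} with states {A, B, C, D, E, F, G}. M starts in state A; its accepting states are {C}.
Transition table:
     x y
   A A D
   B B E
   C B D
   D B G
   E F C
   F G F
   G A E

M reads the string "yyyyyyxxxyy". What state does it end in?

G

A --y--> D
D --y--> G
G --y--> E
E --y--> C
C --y--> D
D --y--> G
G --x--> A
A --x--> A
A --x--> A
A --y--> D
D --y--> G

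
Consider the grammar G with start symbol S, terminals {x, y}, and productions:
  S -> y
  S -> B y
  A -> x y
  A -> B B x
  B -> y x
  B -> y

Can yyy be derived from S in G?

no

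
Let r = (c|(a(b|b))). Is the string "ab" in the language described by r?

The right alternative (a(b|b)) matches ab.

yes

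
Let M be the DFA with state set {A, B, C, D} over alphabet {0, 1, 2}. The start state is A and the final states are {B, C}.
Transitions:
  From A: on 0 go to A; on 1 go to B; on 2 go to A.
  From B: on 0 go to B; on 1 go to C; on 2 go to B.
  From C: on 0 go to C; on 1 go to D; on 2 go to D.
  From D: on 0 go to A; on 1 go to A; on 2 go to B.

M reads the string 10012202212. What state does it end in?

A --1--> B
B --0--> B
B --0--> B
B --1--> C
C --2--> D
D --2--> B
B --0--> B
B --2--> B
B --2--> B
B --1--> C
C --2--> D

D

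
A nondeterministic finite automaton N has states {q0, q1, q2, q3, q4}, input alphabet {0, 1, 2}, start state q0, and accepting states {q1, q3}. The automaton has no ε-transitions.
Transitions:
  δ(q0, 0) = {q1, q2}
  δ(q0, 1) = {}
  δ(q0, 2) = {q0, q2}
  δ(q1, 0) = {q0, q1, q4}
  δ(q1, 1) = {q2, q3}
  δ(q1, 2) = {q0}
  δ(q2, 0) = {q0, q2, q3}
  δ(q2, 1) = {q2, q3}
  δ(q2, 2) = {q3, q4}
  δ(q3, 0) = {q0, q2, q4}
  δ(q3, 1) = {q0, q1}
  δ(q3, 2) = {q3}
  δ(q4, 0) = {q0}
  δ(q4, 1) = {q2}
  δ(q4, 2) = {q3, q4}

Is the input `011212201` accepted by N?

Start: {q0}
read 0: {q1, q2}
read 1: {q2, q3}
read 1: {q0, q1, q2, q3}
read 2: {q0, q2, q3, q4}
read 1: {q0, q1, q2, q3}
read 2: {q0, q2, q3, q4}
read 2: {q0, q2, q3, q4}
read 0: {q0, q1, q2, q3, q4}
read 1: {q0, q1, q2, q3}
Reachable ∩ accepting = {q1, q3} — nonempty.

accepted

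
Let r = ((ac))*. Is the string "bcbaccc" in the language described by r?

bcbaccc cannot be split into zero or more pieces each matching (ac).

no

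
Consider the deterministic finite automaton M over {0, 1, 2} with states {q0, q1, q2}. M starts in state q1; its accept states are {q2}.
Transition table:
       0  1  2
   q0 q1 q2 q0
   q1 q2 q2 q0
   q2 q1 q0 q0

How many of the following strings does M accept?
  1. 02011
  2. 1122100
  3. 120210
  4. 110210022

1

02011: rejected
1122100: accepted
120210: rejected
110210022: rejected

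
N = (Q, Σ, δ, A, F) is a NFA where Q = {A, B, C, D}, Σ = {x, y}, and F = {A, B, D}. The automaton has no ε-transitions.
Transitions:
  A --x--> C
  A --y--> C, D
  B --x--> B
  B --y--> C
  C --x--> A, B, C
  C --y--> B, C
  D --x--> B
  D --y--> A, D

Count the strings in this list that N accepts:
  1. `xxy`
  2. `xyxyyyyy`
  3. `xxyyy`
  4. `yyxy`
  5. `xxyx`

`xxy`: accepted
`xyxyyyyy`: accepted
`xxyyy`: accepted
`yyxy`: accepted
`xxyx`: accepted

5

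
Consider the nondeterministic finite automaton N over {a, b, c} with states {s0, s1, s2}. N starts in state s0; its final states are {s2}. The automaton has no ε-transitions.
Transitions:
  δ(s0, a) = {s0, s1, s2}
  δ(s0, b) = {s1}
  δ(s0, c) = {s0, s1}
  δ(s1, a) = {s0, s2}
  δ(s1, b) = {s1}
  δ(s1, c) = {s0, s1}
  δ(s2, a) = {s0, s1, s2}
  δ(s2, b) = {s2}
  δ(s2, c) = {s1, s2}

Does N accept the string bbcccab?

Start: {s0}
read b: {s1}
read b: {s1}
read c: {s0, s1}
read c: {s0, s1}
read c: {s0, s1}
read a: {s0, s1, s2}
read b: {s1, s2}
Reachable ∩ accepting = {s2} — nonempty.

accepted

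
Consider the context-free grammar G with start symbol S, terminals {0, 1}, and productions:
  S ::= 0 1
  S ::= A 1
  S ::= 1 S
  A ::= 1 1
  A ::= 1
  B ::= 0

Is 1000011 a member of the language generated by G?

no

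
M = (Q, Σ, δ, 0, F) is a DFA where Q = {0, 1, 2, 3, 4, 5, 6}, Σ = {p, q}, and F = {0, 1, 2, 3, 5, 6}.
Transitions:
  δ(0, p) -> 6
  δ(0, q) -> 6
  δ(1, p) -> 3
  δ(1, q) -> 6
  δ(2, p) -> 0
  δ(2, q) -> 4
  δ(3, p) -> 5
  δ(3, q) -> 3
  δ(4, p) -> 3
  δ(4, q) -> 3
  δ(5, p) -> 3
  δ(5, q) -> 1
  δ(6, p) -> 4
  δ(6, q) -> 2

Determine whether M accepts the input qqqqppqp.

accepted

0 --q--> 6
6 --q--> 2
2 --q--> 4
4 --q--> 3
3 --p--> 5
5 --p--> 3
3 --q--> 3
3 --p--> 5
End in state 5, which is an accepting state.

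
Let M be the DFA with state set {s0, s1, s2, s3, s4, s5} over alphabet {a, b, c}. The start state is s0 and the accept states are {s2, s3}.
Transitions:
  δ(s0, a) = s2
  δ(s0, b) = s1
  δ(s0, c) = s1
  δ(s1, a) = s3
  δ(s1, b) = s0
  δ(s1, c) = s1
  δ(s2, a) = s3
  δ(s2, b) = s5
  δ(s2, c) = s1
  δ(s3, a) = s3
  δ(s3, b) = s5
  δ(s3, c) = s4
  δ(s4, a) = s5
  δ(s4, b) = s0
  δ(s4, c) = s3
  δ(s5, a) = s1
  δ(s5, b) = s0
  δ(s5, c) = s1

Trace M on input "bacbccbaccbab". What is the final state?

s0 --b--> s1
s1 --a--> s3
s3 --c--> s4
s4 --b--> s0
s0 --c--> s1
s1 --c--> s1
s1 --b--> s0
s0 --a--> s2
s2 --c--> s1
s1 --c--> s1
s1 --b--> s0
s0 --a--> s2
s2 --b--> s5

s5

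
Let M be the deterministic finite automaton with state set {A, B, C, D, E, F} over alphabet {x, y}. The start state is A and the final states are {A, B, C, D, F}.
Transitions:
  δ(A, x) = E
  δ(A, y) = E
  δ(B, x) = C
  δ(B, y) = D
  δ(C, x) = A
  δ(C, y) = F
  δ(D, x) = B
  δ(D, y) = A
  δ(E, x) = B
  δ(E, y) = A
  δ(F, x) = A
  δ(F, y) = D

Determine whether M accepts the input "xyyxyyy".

A --x--> E
E --y--> A
A --y--> E
E --x--> B
B --y--> D
D --y--> A
A --y--> E
End in state E, which is not an accepting state.

rejected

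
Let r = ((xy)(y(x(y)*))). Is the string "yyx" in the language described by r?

no

No split of yyx into u·v has (xy) matching u and (y(x(y)*)) matching v.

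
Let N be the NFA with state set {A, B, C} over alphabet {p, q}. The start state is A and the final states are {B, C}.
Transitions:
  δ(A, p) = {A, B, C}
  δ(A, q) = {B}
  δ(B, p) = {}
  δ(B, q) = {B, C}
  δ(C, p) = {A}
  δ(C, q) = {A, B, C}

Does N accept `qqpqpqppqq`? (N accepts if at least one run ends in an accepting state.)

Start: {A}
read q: {B}
read q: {B, C}
read p: {A}
read q: {B}
read p: {}
The reachable set is empty and stays empty for the remaining 5 symbols.
Reachable ∩ accepting = {} — empty.

rejected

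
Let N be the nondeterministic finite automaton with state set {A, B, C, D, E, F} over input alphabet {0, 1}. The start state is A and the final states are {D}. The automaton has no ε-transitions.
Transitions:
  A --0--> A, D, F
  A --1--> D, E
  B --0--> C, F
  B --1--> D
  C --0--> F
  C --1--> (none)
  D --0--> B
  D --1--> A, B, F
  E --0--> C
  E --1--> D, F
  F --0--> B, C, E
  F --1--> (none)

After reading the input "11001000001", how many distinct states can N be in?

Start: {A}
read 1: {D, E}
read 1: {A, B, D, F}
read 0: {A, B, C, D, E, F}
read 0: {A, B, C, D, E, F}
read 1: {A, B, D, E, F}
read 0: {A, B, C, D, E, F}
read 0: {A, B, C, D, E, F}
read 0: {A, B, C, D, E, F}
read 0: {A, B, C, D, E, F}
read 0: {A, B, C, D, E, F}
read 1: {A, B, D, E, F}
Final reachable set {A, B, D, E, F} has 5 states.

5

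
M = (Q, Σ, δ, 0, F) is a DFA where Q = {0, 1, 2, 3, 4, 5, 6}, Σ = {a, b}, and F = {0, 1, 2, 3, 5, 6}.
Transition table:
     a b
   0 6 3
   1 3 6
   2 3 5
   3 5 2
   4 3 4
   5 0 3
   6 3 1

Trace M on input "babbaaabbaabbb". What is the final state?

5

0 --b--> 3
3 --a--> 5
5 --b--> 3
3 --b--> 2
2 --a--> 3
3 --a--> 5
5 --a--> 0
0 --b--> 3
3 --b--> 2
2 --a--> 3
3 --a--> 5
5 --b--> 3
3 --b--> 2
2 --b--> 5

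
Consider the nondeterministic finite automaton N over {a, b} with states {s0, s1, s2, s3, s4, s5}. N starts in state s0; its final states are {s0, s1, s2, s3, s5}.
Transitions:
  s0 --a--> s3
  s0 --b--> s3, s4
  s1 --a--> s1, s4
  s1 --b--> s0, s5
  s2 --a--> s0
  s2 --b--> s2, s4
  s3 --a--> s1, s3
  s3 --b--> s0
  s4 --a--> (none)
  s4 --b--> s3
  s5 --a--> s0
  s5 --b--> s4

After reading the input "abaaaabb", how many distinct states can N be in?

Start: {s0}
read a: {s3}
read b: {s0}
read a: {s3}
read a: {s1, s3}
read a: {s1, s3, s4}
read a: {s1, s3, s4}
read b: {s0, s3, s5}
read b: {s0, s3, s4}
Final reachable set {s0, s3, s4} has 3 states.

3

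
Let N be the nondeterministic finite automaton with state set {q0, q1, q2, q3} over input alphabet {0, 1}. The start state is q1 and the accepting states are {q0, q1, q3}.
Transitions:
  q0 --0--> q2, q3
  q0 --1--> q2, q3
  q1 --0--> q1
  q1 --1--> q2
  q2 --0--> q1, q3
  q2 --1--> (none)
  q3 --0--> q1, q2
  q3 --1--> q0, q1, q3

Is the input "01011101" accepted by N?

accepted

Start: {q1}
read 0: {q1}
read 1: {q2}
read 0: {q1, q3}
read 1: {q0, q1, q2, q3}
read 1: {q0, q1, q2, q3}
read 1: {q0, q1, q2, q3}
read 0: {q1, q2, q3}
read 1: {q0, q1, q2, q3}
Reachable ∩ accepting = {q0, q1, q3} — nonempty.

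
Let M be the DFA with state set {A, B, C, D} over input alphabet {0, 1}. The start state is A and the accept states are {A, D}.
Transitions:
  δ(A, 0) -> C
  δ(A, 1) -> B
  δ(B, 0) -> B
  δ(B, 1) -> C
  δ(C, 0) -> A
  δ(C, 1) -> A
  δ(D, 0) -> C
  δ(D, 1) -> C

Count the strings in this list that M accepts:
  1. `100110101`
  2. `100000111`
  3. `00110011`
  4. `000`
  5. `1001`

1

`100110101`: accepted
`100000111`: rejected
`00110011`: rejected
`000`: rejected
`1001`: rejected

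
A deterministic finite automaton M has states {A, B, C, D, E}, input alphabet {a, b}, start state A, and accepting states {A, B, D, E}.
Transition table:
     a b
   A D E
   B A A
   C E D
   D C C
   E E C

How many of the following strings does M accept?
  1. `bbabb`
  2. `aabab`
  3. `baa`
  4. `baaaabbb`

3

`bbabb`: accepted
`aabab`: accepted
`baa`: accepted
`baaaabbb`: rejected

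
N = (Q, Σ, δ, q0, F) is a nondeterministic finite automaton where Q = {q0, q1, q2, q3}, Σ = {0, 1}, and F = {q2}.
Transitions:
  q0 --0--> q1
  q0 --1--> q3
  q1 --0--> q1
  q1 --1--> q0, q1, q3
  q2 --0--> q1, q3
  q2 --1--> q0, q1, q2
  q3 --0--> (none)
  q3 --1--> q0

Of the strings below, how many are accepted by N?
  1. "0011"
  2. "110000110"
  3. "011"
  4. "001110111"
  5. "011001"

0

"0011": rejected
"110000110": rejected
"011": rejected
"001110111": rejected
"011001": rejected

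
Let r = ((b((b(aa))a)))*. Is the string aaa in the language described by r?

aaa cannot be split into zero or more pieces each matching (b((b(aa))a)).

no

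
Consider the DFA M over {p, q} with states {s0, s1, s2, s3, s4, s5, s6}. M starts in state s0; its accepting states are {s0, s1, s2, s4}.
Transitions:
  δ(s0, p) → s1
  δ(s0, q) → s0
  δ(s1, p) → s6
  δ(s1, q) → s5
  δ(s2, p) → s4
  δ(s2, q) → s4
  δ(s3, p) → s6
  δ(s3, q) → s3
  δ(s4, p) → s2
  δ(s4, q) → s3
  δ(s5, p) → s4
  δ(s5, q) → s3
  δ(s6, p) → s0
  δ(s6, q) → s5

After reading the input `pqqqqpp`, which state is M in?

s0

s0 --p--> s1
s1 --q--> s5
s5 --q--> s3
s3 --q--> s3
s3 --q--> s3
s3 --p--> s6
s6 --p--> s0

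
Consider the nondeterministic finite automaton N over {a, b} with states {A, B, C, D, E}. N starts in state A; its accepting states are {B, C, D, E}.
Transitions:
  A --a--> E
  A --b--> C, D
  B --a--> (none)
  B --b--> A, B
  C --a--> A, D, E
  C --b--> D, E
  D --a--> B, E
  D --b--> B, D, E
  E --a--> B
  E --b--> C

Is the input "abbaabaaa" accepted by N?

rejected

Start: {A}
read a: {E}
read b: {C}
read b: {D, E}
read a: {B, E}
read a: {B}
read b: {A, B}
read a: {E}
read a: {B}
read a: {}
Reachable ∩ accepting = {} — empty.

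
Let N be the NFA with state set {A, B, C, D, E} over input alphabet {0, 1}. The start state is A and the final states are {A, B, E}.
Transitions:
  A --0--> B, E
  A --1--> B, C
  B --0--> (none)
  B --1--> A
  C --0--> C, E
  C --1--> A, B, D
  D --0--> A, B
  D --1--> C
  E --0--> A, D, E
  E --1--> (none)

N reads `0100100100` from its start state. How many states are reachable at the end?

5

Start: {A}
read 0: {B, E}
read 1: {A}
read 0: {B, E}
read 0: {A, D, E}
read 1: {B, C}
read 0: {C, E}
read 0: {A, C, D, E}
read 1: {A, B, C, D}
read 0: {A, B, C, E}
read 0: {A, B, C, D, E}
Final reachable set {A, B, C, D, E} has 5 states.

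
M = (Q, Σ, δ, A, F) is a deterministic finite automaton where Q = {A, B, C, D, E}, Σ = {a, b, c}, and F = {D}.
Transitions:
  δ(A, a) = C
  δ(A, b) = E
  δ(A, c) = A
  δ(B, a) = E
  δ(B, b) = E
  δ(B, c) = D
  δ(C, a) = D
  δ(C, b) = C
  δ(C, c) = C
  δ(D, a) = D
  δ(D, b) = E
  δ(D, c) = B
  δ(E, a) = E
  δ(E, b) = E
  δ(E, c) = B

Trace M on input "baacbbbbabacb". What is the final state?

E

A --b--> E
E --a--> E
E --a--> E
E --c--> B
B --b--> E
E --b--> E
E --b--> E
E --b--> E
E --a--> E
E --b--> E
E --a--> E
E --c--> B
B --b--> E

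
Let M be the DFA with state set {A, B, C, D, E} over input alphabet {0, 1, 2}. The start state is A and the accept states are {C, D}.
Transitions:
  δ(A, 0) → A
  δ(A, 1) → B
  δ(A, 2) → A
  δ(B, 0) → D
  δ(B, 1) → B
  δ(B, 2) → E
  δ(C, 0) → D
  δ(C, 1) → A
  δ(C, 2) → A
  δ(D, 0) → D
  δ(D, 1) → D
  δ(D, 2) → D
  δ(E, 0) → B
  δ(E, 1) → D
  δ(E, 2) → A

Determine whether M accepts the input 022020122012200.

A --0--> A
A --2--> A
A --2--> A
A --0--> A
A --2--> A
A --0--> A
A --1--> B
B --2--> E
E --2--> A
A --0--> A
A --1--> B
B --2--> E
E --2--> A
A --0--> A
A --0--> A
End in state A, which is not an accepting state.

rejected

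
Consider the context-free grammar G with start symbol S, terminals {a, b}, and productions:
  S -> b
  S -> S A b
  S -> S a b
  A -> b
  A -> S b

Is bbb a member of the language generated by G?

S ⇒ SAb ⇒ bAb ⇒ bbb

yes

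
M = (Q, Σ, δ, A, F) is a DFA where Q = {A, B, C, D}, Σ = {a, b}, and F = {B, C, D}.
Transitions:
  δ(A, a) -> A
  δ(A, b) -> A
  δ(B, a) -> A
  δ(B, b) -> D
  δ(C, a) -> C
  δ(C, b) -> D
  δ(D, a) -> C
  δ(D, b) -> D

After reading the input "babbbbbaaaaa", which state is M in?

A --b--> A
A --a--> A
A --b--> A
A --b--> A
A --b--> A
A --b--> A
A --b--> A
A --a--> A
A --a--> A
A --a--> A
A --a--> A
A --a--> A

A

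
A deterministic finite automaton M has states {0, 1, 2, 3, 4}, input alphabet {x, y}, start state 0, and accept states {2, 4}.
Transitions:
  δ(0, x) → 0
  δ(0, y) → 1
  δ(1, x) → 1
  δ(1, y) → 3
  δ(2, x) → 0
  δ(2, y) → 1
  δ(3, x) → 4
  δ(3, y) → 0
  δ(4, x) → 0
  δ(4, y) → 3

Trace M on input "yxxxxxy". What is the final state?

3

0 --y--> 1
1 --x--> 1
1 --x--> 1
1 --x--> 1
1 --x--> 1
1 --x--> 1
1 --y--> 3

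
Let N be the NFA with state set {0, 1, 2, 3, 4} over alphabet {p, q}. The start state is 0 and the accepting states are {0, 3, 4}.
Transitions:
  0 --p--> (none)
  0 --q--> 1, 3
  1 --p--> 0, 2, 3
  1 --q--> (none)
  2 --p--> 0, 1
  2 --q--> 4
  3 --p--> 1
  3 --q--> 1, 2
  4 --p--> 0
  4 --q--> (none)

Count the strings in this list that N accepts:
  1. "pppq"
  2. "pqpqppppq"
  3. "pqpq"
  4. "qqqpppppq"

"pppq": rejected
"pqpqppppq": rejected
"pqpq": rejected
"qqqpppppq": rejected

0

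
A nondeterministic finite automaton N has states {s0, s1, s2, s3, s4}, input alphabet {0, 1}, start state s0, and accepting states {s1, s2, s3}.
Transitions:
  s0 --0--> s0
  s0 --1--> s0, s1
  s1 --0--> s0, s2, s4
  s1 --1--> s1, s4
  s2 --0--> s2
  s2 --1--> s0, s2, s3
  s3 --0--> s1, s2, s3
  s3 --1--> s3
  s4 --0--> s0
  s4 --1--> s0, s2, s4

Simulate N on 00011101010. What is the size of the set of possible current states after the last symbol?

5

Start: {s0}
read 0: {s0}
read 0: {s0}
read 0: {s0}
read 1: {s0, s1}
read 1: {s0, s1, s4}
read 1: {s0, s1, s2, s4}
read 0: {s0, s2, s4}
read 1: {s0, s1, s2, s3, s4}
read 0: {s0, s1, s2, s3, s4}
read 1: {s0, s1, s2, s3, s4}
read 0: {s0, s1, s2, s3, s4}
Final reachable set {s0, s1, s2, s3, s4} has 5 states.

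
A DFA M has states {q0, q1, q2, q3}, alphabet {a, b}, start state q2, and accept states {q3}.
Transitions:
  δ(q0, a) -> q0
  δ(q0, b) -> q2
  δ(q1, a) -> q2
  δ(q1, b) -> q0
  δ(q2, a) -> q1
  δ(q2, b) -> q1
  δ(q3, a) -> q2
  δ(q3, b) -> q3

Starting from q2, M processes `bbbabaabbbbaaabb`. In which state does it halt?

q2 --b--> q1
q1 --b--> q0
q0 --b--> q2
q2 --a--> q1
q1 --b--> q0
q0 --a--> q0
q0 --a--> q0
q0 --b--> q2
q2 --b--> q1
q1 --b--> q0
q0 --b--> q2
q2 --a--> q1
q1 --a--> q2
q2 --a--> q1
q1 --b--> q0
q0 --b--> q2

q2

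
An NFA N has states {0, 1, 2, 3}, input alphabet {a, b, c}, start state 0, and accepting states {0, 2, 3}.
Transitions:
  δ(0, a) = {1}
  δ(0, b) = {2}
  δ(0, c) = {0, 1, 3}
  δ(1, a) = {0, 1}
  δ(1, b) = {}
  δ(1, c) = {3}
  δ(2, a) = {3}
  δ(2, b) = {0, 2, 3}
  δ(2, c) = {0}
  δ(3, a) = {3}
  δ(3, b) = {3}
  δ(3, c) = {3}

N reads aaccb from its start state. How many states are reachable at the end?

2

Start: {0}
read a: {1}
read a: {0, 1}
read c: {0, 1, 3}
read c: {0, 1, 3}
read b: {2, 3}
Final reachable set {2, 3} has 2 states.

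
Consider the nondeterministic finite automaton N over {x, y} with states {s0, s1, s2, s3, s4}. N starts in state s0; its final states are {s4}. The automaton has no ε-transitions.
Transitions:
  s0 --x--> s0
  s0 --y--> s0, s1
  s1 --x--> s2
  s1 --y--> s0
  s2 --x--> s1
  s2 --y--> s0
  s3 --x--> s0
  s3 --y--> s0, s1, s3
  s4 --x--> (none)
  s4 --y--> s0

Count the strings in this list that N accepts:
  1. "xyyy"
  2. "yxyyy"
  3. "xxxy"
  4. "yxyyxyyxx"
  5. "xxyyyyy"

"xyyy": rejected
"yxyyy": rejected
"xxxy": rejected
"yxyyxyyxx": rejected
"xxyyyyy": rejected

0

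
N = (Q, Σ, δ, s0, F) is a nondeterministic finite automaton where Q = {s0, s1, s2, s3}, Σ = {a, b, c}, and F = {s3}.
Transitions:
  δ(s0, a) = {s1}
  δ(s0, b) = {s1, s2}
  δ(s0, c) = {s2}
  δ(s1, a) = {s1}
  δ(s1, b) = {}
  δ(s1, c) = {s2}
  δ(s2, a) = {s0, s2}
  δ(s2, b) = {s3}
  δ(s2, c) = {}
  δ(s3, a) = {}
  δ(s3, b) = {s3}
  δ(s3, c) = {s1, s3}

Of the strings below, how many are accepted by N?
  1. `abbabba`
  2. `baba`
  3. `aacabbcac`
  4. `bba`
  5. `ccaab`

`abbabba`: rejected
`baba`: rejected
`aacabbcac`: rejected
`bba`: rejected
`ccaab`: rejected

0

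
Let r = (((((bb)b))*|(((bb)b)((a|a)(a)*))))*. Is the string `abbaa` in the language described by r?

no

abbaa cannot be split into zero or more pieces each matching ((((bb)b))*|(((bb)b)((a|a)(a)*))).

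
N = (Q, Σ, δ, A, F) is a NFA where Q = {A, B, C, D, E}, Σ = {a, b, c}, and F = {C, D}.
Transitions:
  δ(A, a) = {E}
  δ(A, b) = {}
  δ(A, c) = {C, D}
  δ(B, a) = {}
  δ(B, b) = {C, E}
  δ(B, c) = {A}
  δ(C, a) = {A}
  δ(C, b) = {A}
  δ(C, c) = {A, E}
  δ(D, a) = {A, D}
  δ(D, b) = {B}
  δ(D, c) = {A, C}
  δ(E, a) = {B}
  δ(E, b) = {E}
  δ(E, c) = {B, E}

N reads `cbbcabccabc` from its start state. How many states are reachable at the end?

Start: {A}
read c: {C, D}
read b: {A, B}
read b: {C, E}
read c: {A, B, E}
read a: {B, E}
read b: {C, E}
read c: {A, B, E}
read c: {A, B, C, D, E}
read a: {A, B, D, E}
read b: {B, C, E}
read c: {A, B, E}
Final reachable set {A, B, E} has 3 states.

3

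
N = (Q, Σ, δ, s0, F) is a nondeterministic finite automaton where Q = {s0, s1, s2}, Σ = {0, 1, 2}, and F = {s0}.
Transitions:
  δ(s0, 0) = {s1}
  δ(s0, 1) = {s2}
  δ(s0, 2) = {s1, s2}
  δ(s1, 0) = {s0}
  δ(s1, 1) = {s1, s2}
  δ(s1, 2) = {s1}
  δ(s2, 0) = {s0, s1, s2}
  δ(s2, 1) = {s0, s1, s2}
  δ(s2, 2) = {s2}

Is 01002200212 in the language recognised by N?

rejected

Start: {s0}
read 0: {s1}
read 1: {s1, s2}
read 0: {s0, s1, s2}
read 0: {s0, s1, s2}
read 2: {s1, s2}
read 2: {s1, s2}
read 0: {s0, s1, s2}
read 0: {s0, s1, s2}
read 2: {s1, s2}
read 1: {s0, s1, s2}
read 2: {s1, s2}
Reachable ∩ accepting = {} — empty.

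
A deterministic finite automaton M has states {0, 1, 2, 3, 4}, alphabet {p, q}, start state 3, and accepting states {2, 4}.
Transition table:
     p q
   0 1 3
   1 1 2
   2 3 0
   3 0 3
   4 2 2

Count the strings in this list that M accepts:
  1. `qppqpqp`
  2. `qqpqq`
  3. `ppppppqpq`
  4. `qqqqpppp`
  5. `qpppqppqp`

`qppqpqp`: rejected
`qqpqq`: rejected
`ppppppqpq`: rejected
`qqqqpppp`: rejected
`qpppqppqp`: rejected

0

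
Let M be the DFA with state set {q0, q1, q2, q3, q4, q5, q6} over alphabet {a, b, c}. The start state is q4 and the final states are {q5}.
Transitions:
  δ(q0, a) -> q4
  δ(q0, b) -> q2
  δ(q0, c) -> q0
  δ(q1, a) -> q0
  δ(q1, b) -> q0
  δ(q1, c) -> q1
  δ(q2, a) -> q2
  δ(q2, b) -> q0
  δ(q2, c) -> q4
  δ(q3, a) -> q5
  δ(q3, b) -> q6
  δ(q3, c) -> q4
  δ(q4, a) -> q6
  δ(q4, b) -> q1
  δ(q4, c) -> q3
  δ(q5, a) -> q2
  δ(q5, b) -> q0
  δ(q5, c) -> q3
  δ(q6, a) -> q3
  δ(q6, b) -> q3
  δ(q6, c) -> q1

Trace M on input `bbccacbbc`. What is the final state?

q4 --b--> q1
q1 --b--> q0
q0 --c--> q0
q0 --c--> q0
q0 --a--> q4
q4 --c--> q3
q3 --b--> q6
q6 --b--> q3
q3 --c--> q4

q4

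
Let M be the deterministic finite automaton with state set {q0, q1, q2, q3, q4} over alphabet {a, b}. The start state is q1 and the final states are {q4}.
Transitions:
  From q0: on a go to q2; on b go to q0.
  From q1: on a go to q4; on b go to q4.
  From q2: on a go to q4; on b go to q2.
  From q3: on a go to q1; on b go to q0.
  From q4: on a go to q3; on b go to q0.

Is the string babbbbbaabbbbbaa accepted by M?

accepted

q1 --b--> q4
q4 --a--> q3
q3 --b--> q0
q0 --b--> q0
q0 --b--> q0
q0 --b--> q0
q0 --b--> q0
q0 --a--> q2
q2 --a--> q4
q4 --b--> q0
q0 --b--> q0
q0 --b--> q0
q0 --b--> q0
q0 --b--> q0
q0 --a--> q2
q2 --a--> q4
End in state q4, which is an accepting state.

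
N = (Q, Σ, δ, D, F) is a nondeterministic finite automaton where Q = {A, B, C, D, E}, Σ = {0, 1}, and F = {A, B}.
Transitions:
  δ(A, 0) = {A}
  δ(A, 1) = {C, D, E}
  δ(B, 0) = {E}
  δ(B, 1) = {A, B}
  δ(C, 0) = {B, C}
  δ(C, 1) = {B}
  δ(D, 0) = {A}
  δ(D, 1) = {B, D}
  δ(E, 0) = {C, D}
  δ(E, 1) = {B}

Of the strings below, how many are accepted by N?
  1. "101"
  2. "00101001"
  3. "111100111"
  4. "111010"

"101": accepted
"00101001": accepted
"111100111": accepted
"111010": accepted

4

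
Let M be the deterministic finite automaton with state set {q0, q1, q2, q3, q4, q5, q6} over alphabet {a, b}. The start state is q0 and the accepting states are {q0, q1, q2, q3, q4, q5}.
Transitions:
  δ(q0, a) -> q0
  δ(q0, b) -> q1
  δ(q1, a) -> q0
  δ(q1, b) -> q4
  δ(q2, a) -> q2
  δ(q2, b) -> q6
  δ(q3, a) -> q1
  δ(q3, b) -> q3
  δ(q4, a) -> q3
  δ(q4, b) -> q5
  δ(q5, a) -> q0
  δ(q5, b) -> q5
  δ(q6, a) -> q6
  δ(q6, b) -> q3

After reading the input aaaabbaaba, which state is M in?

q0 --a--> q0
q0 --a--> q0
q0 --a--> q0
q0 --a--> q0
q0 --b--> q1
q1 --b--> q4
q4 --a--> q3
q3 --a--> q1
q1 --b--> q4
q4 --a--> q3

q3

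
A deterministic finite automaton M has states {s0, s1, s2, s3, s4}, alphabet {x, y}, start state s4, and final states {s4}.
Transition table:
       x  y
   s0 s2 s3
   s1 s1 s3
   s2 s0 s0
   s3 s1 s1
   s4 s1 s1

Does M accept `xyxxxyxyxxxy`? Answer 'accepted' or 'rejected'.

rejected

s4 --x--> s1
s1 --y--> s3
s3 --x--> s1
s1 --x--> s1
s1 --x--> s1
s1 --y--> s3
s3 --x--> s1
s1 --y--> s3
s3 --x--> s1
s1 --x--> s1
s1 --x--> s1
s1 --y--> s3
End in state s3, which is not an accepting state.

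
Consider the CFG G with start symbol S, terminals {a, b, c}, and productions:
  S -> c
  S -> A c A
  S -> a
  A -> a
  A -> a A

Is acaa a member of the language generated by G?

yes

S ⇒ AcA ⇒ acA ⇒ acaA ⇒ acaa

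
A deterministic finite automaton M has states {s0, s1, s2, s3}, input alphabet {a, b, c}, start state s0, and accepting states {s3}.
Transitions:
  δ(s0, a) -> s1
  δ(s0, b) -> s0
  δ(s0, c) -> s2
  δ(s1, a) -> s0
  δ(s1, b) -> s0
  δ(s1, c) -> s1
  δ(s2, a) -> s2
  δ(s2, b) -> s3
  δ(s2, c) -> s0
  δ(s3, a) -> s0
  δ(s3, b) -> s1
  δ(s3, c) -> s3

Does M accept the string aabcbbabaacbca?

s0 --a--> s1
s1 --a--> s0
s0 --b--> s0
s0 --c--> s2
s2 --b--> s3
s3 --b--> s1
s1 --a--> s0
s0 --b--> s0
s0 --a--> s1
s1 --a--> s0
s0 --c--> s2
s2 --b--> s3
s3 --c--> s3
s3 --a--> s0
End in state s0, which is not an accepting state.

rejected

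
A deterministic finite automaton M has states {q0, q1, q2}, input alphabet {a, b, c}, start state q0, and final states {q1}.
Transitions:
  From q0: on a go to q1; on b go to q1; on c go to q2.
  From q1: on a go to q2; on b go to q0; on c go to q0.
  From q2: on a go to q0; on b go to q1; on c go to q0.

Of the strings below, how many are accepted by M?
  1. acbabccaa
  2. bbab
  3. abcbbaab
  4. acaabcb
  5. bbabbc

3

acbabccaa: accepted
bbab: rejected
abcbbaab: accepted
acaabcb: accepted
bbabbc: rejected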